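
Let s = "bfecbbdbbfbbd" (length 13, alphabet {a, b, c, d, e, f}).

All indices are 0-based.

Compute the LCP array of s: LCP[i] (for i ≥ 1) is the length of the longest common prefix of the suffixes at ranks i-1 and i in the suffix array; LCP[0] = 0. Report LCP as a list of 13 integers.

[0, 3, 2, 1, 2, 1, 2, 0, 0, 1, 0, 0, 1]

rank→(start, suffix):
  0 → (10, 'bbd')
  1 → (4, 'bbdbbfbbd')
  2 → (7, 'bbfbbd')
  3 → (11, 'bd')
  4 → (5, 'bdbbfbbd')
  5 → (8, 'bfbbd')
  6 → (0, 'bfecbbdbbfbbd')
  7 → (3, 'cbbdbbfbbd')
  8 → (12, 'd')
  9 → (6, 'dbbfbbd')
  10 → (2, 'ecbbdbbfbbd')
  11 → (9, 'fbbd')
  12 → (1, 'fecbbdbbfbbd')

SA = [10, 4, 7, 11, 5, 8, 0, 3, 12, 6, 2, 9, 1]
[i] adj suffixes → lcp
  [1] 10/4 → 3 ('bbd')
  [2] 4/7 → 2 ('bb')
  [3] 7/11 → 1 ('b')
  [4] 11/5 → 2 ('bd')
  [5] 5/8 → 1 ('b')
  [6] 8/0 → 2 ('bf')
  [7] 0/3 → 0 ('')
  [8] 3/12 → 0 ('')
  [9] 12/6 → 1 ('d')
  [10] 6/2 → 0 ('')
  [11] 2/9 → 0 ('')
  [12] 9/1 → 1 ('f')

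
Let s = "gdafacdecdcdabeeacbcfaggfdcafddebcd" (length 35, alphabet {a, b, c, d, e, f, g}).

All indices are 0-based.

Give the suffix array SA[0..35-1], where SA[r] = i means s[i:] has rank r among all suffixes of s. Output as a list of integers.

[12, 16, 4, 2, 27, 21, 32, 18, 13, 26, 17, 33, 10, 8, 5, 19, 34, 11, 1, 25, 9, 29, 30, 6, 15, 31, 7, 14, 3, 20, 24, 28, 0, 23, 22]

rank | idx | suffix
   0 |  12 | abeeacbcfaggfdcafddebcd
   1 |  16 | acbcfaggfdcafddebcd
   2 |   4 | acdecdcdabeeacbcfaggfdcafddebcd
   3 |   2 | afacdecdcdabeeacbcfaggfdcafddebcd
   4 |  27 | afddebcd
   5 |  21 | aggfdcafddebcd
   6 |  32 | bcd
   7 |  18 | bcfaggfdcafddebcd
   8 |  13 | beeacbcfaggfdcafddebcd
   9 |  26 | cafddebcd
  10 |  17 | cbcfaggfdcafddebcd
  11 |  33 | cd
  12 |  10 | cdabeeacbcfaggfdcafddebcd
  13 |   8 | cdcdabeeacbcfaggfdcafddebcd
  14 |   5 | cdecdcdabeeacbcfaggfdcafddebcd
  15 |  19 | cfaggfdcafddebcd
  16 |  34 | d
  17 |  11 | dabeeacbcfaggfdcafddebcd
  18 |   1 | dafacdecdcdabeeacbcfaggfdcafddebcd
  19 |  25 | dcafddebcd
  20 |   9 | dcdabeeacbcfaggfdcafddebcd
  21 |  29 | ddebcd
  22 |  30 | debcd
  23 |   6 | decdcdabeeacbcfaggfdcafddebcd
  24 |  15 | eacbcfaggfdcafddebcd
  25 |  31 | ebcd
  26 |   7 | ecdcdabeeacbcfaggfdcafddebcd
  27 |  14 | eeacbcfaggfdcafddebcd
  28 |   3 | facdecdcdabeeacbcfaggfdcafddebcd
  29 |  20 | faggfdcafddebcd
  30 |  24 | fdcafddebcd
  31 |  28 | fddebcd
  32 |   0 | gdafacdecdcdabeeacbcfaggfdcafddebcd
  33 |  23 | gfdcafddebcd
  34 |  22 | ggfdcafddebcd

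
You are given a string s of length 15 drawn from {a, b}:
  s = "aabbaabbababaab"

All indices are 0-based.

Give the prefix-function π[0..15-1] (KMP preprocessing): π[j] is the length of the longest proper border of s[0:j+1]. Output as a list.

[0, 1, 0, 0, 1, 2, 3, 4, 5, 0, 1, 0, 1, 2, 3]

π[0] = 0
j=1 s[j]='a': π[1]=1 (border 'a')
j=2 s[j]='b': k: 1→0; π[2]=0 (border '')
j=3 s[j]='b': π[3]=0 (border '')
j=4 s[j]='a': π[4]=1 (border 'a')
j=5 s[j]='a': π[5]=2 (border 'aa')
j=6 s[j]='b': π[6]=3 (border 'aab')
j=7 s[j]='b': π[7]=4 (border 'aabb')
j=8 s[j]='a': π[8]=5 (border 'aabba')
j=9 s[j]='b': k: 5→1→0; π[9]=0 (border '')
j=10 s[j]='a': π[10]=1 (border 'a')
j=11 s[j]='b': k: 1→0; π[11]=0 (border '')
j=12 s[j]='a': π[12]=1 (border 'a')
j=13 s[j]='a': π[13]=2 (border 'aa')
j=14 s[j]='b': π[14]=3 (border 'aab')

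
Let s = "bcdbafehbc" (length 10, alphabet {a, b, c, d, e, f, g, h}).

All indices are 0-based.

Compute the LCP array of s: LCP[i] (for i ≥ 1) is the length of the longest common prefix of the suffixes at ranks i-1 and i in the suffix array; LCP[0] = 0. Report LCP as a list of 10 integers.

[0, 0, 1, 2, 0, 1, 0, 0, 0, 0]

sorted suffixes:
  #0 SA[0]=4  'afehbc'
  #1 SA[1]=3  'bafehbc'
  #2 SA[2]=8  'bc'
  #3 SA[3]=0  'bcdbafehbc'
  #4 SA[4]=9  'c'
  #5 SA[5]=1  'cdbafehbc'
  #6 SA[6]=2  'dbafehbc'
  #7 SA[7]=6  'ehbc'
  #8 SA[8]=5  'fehbc'
  #9 SA[9]=7  'hbc'

SA = [4, 3, 8, 0, 9, 1, 2, 6, 5, 7]
rank  pair      lcp
   1  s[4:],s[3:]  0  ''
   2  s[3:],s[8:]  1  'b'
   3  s[8:],s[0:]  2  'bc'
   4  s[0:],s[9:]  0  ''
   5  s[9:],s[1:]  1  'c'
   6  s[1:],s[2:]  0  ''
   7  s[2:],s[6:]  0  ''
   8  s[6:],s[5:]  0  ''
   9  s[5:],s[7:]  0  ''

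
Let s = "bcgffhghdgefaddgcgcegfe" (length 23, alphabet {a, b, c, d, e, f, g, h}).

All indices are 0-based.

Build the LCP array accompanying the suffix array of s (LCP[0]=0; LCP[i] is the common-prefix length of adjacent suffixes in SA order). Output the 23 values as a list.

[0, 0, 0, 1, 2, 0, 1, 2, 0, 1, 1, 0, 1, 1, 1, 0, 2, 1, 1, 2, 1, 0, 1]

sorted suffixes:
  #0 SA[0]=12  'addgcgcegfe'
  #1 SA[1]=0  'bcgffhghdgefaddgcgcegfe'
  #2 SA[2]=18  'cegfe'
  #3 SA[3]=16  'cgcegfe'
  #4 SA[4]=1  'cgffhghdgefaddgcgcegfe'
  #5 SA[5]=13  'ddgcgcegfe'
  #6 SA[6]=14  'dgcgcegfe'
  #7 SA[7]=8  'dgefaddgcgcegfe'
  #8 SA[8]=22  'e'
  #9 SA[9]=10  'efaddgcgcegfe'
  #10 SA[10]=19  'egfe'
  #11 SA[11]=11  'faddgcgcegfe'
  #12 SA[12]=21  'fe'
  #13 SA[13]=3  'ffhghdgefaddgcgcegfe'
  #14 SA[14]=4  'fhghdgefaddgcgcegfe'
  #15 SA[15]=17  'gcegfe'
  #16 SA[16]=15  'gcgcegfe'
  #17 SA[17]=9  'gefaddgcgcegfe'
  #18 SA[18]=20  'gfe'
  #19 SA[19]=2  'gffhghdgefaddgcgcegfe'
  #20 SA[20]=6  'ghdgefaddgcgcegfe'
  #21 SA[21]=7  'hdgefaddgcgcegfe'
  #22 SA[22]=5  'hghdgefaddgcgcegfe'

SA = [12, 0, 18, 16, 1, 13, 14, 8, 22, 10, 19, 11, 21, 3, 4, 17, 15, 9, 20, 2, 6, 7, 5]
i: (SA[i-1],SA[i]) lcp shared
  1: (12,0) 0 ''
  2: (0,18) 0 ''
  3: (18,16) 1 'c'
  4: (16,1) 2 'cg'
  5: (1,13) 0 ''
  6: (13,14) 1 'd'
  7: (14,8) 2 'dg'
  8: (8,22) 0 ''
  9: (22,10) 1 'e'
  10: (10,19) 1 'e'
  11: (19,11) 0 ''
  12: (11,21) 1 'f'
  13: (21,3) 1 'f'
  14: (3,4) 1 'f'
  15: (4,17) 0 ''
  16: (17,15) 2 'gc'
  17: (15,9) 1 'g'
  18: (9,20) 1 'g'
  19: (20,2) 2 'gf'
  20: (2,6) 1 'g'
  21: (6,7) 0 ''
  22: (7,5) 1 'h'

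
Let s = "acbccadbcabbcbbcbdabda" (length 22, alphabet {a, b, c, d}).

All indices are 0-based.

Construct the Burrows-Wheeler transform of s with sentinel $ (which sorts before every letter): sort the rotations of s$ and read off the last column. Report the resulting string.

rank  rotation                 last
    0  $acbccadbcabbcbbcbdabda  a
    1  a$acbccadbcabbcbbcbdabd  d
    2  abbcbbcbdabda$acbccadbc  c
    3  abda$acbccadbcabbcbbcbd  d
    4  acbccadbcabbcbbcbdabda$  $
    5  adbcabbcbbcbdabda$acbcc  c
    6  bbcbbcbdabda$acbccadbca  a
    7  bbcbdabda$acbccadbcabbc  c
    8  bcabbcbbcbdabda$acbccad  d
    9  bcbbcbdabda$acbccadbcab  b
   10  bcbdabda$acbccadbcabbcb  b
   11  bccadbcabbcbbcbdabda$ac  c
   12  bda$acbccadbcabbcbbcbda  a
   13  bdabda$acbccadbcabbcbbc  c
   14  cabbcbbcbdabda$acbccadb  b
   15  cadbcabbcbbcbdabda$acbc  c
   16  cbbcbdabda$acbccadbcabb  b
   17  cbccadbcabbcbbcbdabda$a  a
   18  cbdabda$acbccadbcabbcbb  b
   19  ccadbcabbcbbcbdabda$acb  b
   20  da$acbccadbcabbcbbcbdab  b
   21  dabda$acbccadbcabbcbbcb  b
   22  dbcabbcbbcbdabda$acbcca  a

adcd$cacdbbcacbcbabbbba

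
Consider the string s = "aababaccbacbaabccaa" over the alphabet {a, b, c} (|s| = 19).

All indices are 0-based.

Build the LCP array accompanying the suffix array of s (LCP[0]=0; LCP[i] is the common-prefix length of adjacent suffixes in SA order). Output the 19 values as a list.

[0, 1, 2, 3, 1, 3, 2, 1, 2, 0, 2, 2, 3, 1, 0, 1, 3, 1, 2]

rank→(start, suffix):
  0 → (18, 'a')
  1 → (17, 'aa')
  2 → (0, 'aababaccbacbaabccaa')
  3 → (12, 'aabccaa')
  4 → (1, 'ababaccbacbaabccaa')
  5 → (3, 'abaccbacbaabccaa')
  6 → (13, 'abccaa')
  7 → (9, 'acbaabccaa')
  8 → (5, 'accbacbaabccaa')
  9 → (11, 'baabccaa')
  10 → (2, 'babaccbacbaabccaa')
  11 → (8, 'bacbaabccaa')
  12 → (4, 'baccbacbaabccaa')
  13 → (14, 'bccaa')
  14 → (16, 'caa')
  15 → (10, 'cbaabccaa')
  16 → (7, 'cbacbaabccaa')
  17 → (15, 'ccaa')
  18 → (6, 'ccbacbaabccaa')

SA = [18, 17, 0, 12, 1, 3, 13, 9, 5, 11, 2, 8, 4, 14, 16, 10, 7, 15, 6]
i: (SA[i-1],SA[i]) lcp shared
  1: (18,17) 1 'a'
  2: (17,0) 2 'aa'
  3: (0,12) 3 'aab'
  4: (12,1) 1 'a'
  5: (1,3) 3 'aba'
  6: (3,13) 2 'ab'
  7: (13,9) 1 'a'
  8: (9,5) 2 'ac'
  9: (5,11) 0 ''
  10: (11,2) 2 'ba'
  11: (2,8) 2 'ba'
  12: (8,4) 3 'bac'
  13: (4,14) 1 'b'
  14: (14,16) 0 ''
  15: (16,10) 1 'c'
  16: (10,7) 3 'cba'
  17: (7,15) 1 'c'
  18: (15,6) 2 'cc'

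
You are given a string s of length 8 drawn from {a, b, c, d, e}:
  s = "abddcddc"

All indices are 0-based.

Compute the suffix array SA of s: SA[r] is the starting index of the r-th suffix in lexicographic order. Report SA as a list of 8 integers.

sorted suffixes:
  #0 SA[0]=0  'abddcddc'
  #1 SA[1]=1  'bddcddc'
  #2 SA[2]=7  'c'
  #3 SA[3]=4  'cddc'
  #4 SA[4]=6  'dc'
  #5 SA[5]=3  'dcddc'
  #6 SA[6]=5  'ddc'
  #7 SA[7]=2  'ddcddc'

[0, 1, 7, 4, 6, 3, 5, 2]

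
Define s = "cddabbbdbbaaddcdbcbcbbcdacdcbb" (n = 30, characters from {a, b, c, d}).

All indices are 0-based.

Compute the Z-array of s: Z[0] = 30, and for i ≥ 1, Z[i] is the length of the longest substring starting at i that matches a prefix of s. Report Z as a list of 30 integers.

[30, 0, 0, 0, 0, 0, 0, 0, 0, 0, 0, 0, 0, 0, 2, 0, 0, 1, 0, 1, 0, 0, 2, 0, 0, 2, 0, 1, 0, 0]

Z[0]=30
i=1: outside box; Z[1]=0
i=2: outside box; Z[2]=0
i=3: outside box; Z[3]=0
i=4: outside box; Z[4]=0
i=5: outside box; Z[5]=0
i=6: outside box; Z[6]=0
i=7: outside box; Z[7]=0
i=8: outside box; Z[8]=0
i=9: outside box; Z[9]=0
i=10: outside box; Z[10]=0
i=11: outside box; Z[11]=0
i=12: outside box; Z[12]=0
i=13: outside box; Z[13]=0
i=14: outside box; Z[14]=2 scan→box=[14,16)
i=15: min(r-i=1, Z[1]=0)=0; Z[15]=0
i=16: outside box; Z[16]=0
i=17: outside box; Z[17]=1 scan→box=[17,18)
i=18: outside box; Z[18]=0
i=19: outside box; Z[19]=1 scan→box=[19,20)
i=20: outside box; Z[20]=0
i=21: outside box; Z[21]=0
i=22: outside box; Z[22]=2 scan→box=[22,24)
i=23: min(r-i=1, Z[1]=0)=0; Z[23]=0
i=24: outside box; Z[24]=0
i=25: outside box; Z[25]=2 scan→box=[25,27)
i=26: min(r-i=1, Z[1]=0)=0; Z[26]=0
i=27: outside box; Z[27]=1 scan→box=[27,28)
i=28: outside box; Z[28]=0
i=29: outside box; Z[29]=0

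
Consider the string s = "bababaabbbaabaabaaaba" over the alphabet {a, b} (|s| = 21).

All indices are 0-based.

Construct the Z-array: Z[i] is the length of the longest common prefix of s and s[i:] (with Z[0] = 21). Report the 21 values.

[21, 0, 4, 0, 2, 0, 0, 1, 1, 2, 0, 0, 2, 0, 0, 2, 0, 0, 0, 2, 0]

Z[0]=21
i=1: outside box; Z[1]=0
i=2: outside box; Z[2]=4 grow→box=[2,6)
i=3: min(r-i=3, Z[1]=0)=0; Z[3]=0
i=4: min(r-i=2, Z[2]=4)=2; Z[4]=2
i=5: min(r-i=1, Z[3]=0)=0; Z[5]=0
i=6: outside box; Z[6]=0
i=7: outside box; Z[7]=1 grow→box=[7,8)
i=8: outside box; Z[8]=1 grow→box=[8,9)
i=9: outside box; Z[9]=2 grow→box=[9,11)
i=10: min(r-i=1, Z[1]=0)=0; Z[10]=0
i=11: outside box; Z[11]=0
i=12: outside box; Z[12]=2 grow→box=[12,14)
i=13: min(r-i=1, Z[1]=0)=0; Z[13]=0
i=14: outside box; Z[14]=0
i=15: outside box; Z[15]=2 grow→box=[15,17)
i=16: min(r-i=1, Z[1]=0)=0; Z[16]=0
i=17: outside box; Z[17]=0
i=18: outside box; Z[18]=0
i=19: outside box; Z[19]=2 grow→box=[19,21)
i=20: min(r-i=1, Z[1]=0)=0; Z[20]=0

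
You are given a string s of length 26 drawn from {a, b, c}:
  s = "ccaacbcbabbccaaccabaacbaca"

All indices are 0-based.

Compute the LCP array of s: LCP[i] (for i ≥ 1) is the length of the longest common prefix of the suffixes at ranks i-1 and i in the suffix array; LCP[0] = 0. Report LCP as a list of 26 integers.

[0, 1, 4, 3, 1, 2, 1, 2, 3, 2, 0, 2, 2, 1, 1, 2, 0, 2, 4, 2, 1, 3, 2, 1, 5, 3]

sorted suffixes:
  #0 SA[0]=25  'a'
  #1 SA[1]=19  'aacbaca'
  #2 SA[2]=2  'aacbcbabbccaaccabaacbaca'
  #3 SA[3]=13  'aaccabaacbaca'
  #4 SA[4]=17  'abaacbaca'
  #5 SA[5]=8  'abbccaaccabaacbaca'
  #6 SA[6]=23  'aca'
  #7 SA[7]=20  'acbaca'
  #8 SA[8]=3  'acbcbabbccaaccabaacbaca'
  #9 SA[9]=14  'accabaacbaca'
  #10 SA[10]=18  'baacbaca'
  #11 SA[11]=7  'babbccaaccabaacbaca'
  #12 SA[12]=22  'baca'
  #13 SA[13]=9  'bbccaaccabaacbaca'
  #14 SA[14]=5  'bcbabbccaaccabaacbaca'
  #15 SA[15]=10  'bccaaccabaacbaca'
  #16 SA[16]=24  'ca'
  #17 SA[17]=1  'caacbcbabbccaaccabaacbaca'
  #18 SA[18]=12  'caaccabaacbaca'
  #19 SA[19]=16  'cabaacbaca'
  #20 SA[20]=6  'cbabbccaaccabaacbaca'
  #21 SA[21]=21  'cbaca'
  #22 SA[22]=4  'cbcbabbccaaccabaacbaca'
  #23 SA[23]=0  'ccaacbcbabbccaaccabaacbaca'
  #24 SA[24]=11  'ccaaccabaacbaca'
  #25 SA[25]=15  'ccabaacbaca'

SA = [25, 19, 2, 13, 17, 8, 23, 20, 3, 14, 18, 7, 22, 9, 5, 10, 24, 1, 12, 16, 6, 21, 4, 0, 11, 15]
[i] adj suffixes → lcp
  [1] 25/19 → 1 ('a')
  [2] 19/2 → 4 ('aacb')
  [3] 2/13 → 3 ('aac')
  [4] 13/17 → 1 ('a')
  [5] 17/8 → 2 ('ab')
  [6] 8/23 → 1 ('a')
  [7] 23/20 → 2 ('ac')
  [8] 20/3 → 3 ('acb')
  [9] 3/14 → 2 ('ac')
  [10] 14/18 → 0 ('')
  [11] 18/7 → 2 ('ba')
  [12] 7/22 → 2 ('ba')
  [13] 22/9 → 1 ('b')
  [14] 9/5 → 1 ('b')
  [15] 5/10 → 2 ('bc')
  [16] 10/24 → 0 ('')
  [17] 24/1 → 2 ('ca')
  [18] 1/12 → 4 ('caac')
  [19] 12/16 → 2 ('ca')
  [20] 16/6 → 1 ('c')
  [21] 6/21 → 3 ('cba')
  [22] 21/4 → 2 ('cb')
  [23] 4/0 → 1 ('c')
  [24] 0/11 → 5 ('ccaac')
  [25] 11/15 → 3 ('cca')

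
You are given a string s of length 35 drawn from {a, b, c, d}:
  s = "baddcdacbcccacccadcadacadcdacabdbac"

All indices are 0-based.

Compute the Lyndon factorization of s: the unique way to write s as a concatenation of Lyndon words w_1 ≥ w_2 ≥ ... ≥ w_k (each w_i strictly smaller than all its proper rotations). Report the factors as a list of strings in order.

emit factor 1: 'b' (i=0, period=1)
emit factor 2: 'addcd' (i=1, period=5)
emit factor 3: 'acbcccacccadcad' (i=6, period=15)
emit factor 4: 'acadcd' (i=21, period=6)
emit factor 5: 'ac' (i=27, period=2)
emit factor 6: 'abdbac' (i=29, period=6)

["b", "addcd", "acbcccacccadcad", "acadcd", "ac", "abdbac"]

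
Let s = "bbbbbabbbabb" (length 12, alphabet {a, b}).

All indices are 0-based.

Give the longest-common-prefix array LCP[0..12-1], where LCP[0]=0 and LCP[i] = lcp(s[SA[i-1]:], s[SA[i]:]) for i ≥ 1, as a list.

[0, 3, 0, 1, 4, 1, 2, 5, 2, 6, 3, 4]

rank | idx | suffix
   0 |   9 | abb
   1 |   5 | abbbabb
   2 |  11 | b
   3 |   8 | babb
   4 |   4 | babbbabb
   5 |  10 | bb
   6 |   7 | bbabb
   7 |   3 | bbabbbabb
   8 |   6 | bbbabb
   9 |   2 | bbbabbbabb
  10 |   1 | bbbbabbbabb
  11 |   0 | bbbbbabbbabb

SA = [9, 5, 11, 8, 4, 10, 7, 3, 6, 2, 1, 0]
[i] adj suffixes → lcp
  [1] 9/5 → 3 ('abb')
  [2] 5/11 → 0 ('')
  [3] 11/8 → 1 ('b')
  [4] 8/4 → 4 ('babb')
  [5] 4/10 → 1 ('b')
  [6] 10/7 → 2 ('bb')
  [7] 7/3 → 5 ('bbabb')
  [8] 3/6 → 2 ('bb')
  [9] 6/2 → 6 ('bbbabb')
  [10] 2/1 → 3 ('bbb')
  [11] 1/0 → 4 ('bbbb')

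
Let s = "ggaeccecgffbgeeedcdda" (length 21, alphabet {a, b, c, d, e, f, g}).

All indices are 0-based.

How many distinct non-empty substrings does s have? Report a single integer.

215

sorted suffixes:
  #0 SA[0]=20  'a'
  #1 SA[1]=2  'aeccecgffbgeeedcdda'
  #2 SA[2]=11  'bgeeedcdda'
  #3 SA[3]=4  'ccecgffbgeeedcdda'
  #4 SA[4]=17  'cdda'
  #5 SA[5]=5  'cecgffbgeeedcdda'
  #6 SA[6]=7  'cgffbgeeedcdda'
  #7 SA[7]=19  'da'
  #8 SA[8]=16  'dcdda'
  #9 SA[9]=18  'dda'
  #10 SA[10]=3  'eccecgffbgeeedcdda'
  #11 SA[11]=6  'ecgffbgeeedcdda'
  #12 SA[12]=15  'edcdda'
  #13 SA[13]=14  'eedcdda'
  #14 SA[14]=13  'eeedcdda'
  #15 SA[15]=10  'fbgeeedcdda'
  #16 SA[16]=9  'ffbgeeedcdda'
  #17 SA[17]=1  'gaeccecgffbgeeedcdda'
  #18 SA[18]=12  'geeedcdda'
  #19 SA[19]=8  'gffbgeeedcdda'
  #20 SA[20]=0  'ggaeccecgffbgeeedcdda'

SA = [20, 2, 11, 4, 17, 5, 7, 19, 16, 18, 3, 6, 15, 14, 13, 10, 9, 1, 12, 8, 0]
[i] adj suffixes → lcp
  [1] 20/2 → 1 ('a')
  [2] 2/11 → 0 ('')
  [3] 11/4 → 0 ('')
  [4] 4/17 → 1 ('c')
  [5] 17/5 → 1 ('c')
  [6] 5/7 → 1 ('c')
  [7] 7/19 → 0 ('')
  [8] 19/16 → 1 ('d')
  [9] 16/18 → 1 ('d')
  [10] 18/3 → 0 ('')
  [11] 3/6 → 2 ('ec')
  [12] 6/15 → 1 ('e')
  [13] 15/14 → 1 ('e')
  [14] 14/13 → 2 ('ee')
  [15] 13/10 → 0 ('')
  [16] 10/9 → 1 ('f')
  [17] 9/1 → 0 ('')
  [18] 1/12 → 1 ('g')
  [19] 12/8 → 1 ('g')
  [20] 8/0 → 1 ('g')

n(n+1)/2 = 21·22/2 = 231
Σ LCP = 0 + 1 + 0 + 0 + 1 + 1 + 1 + 0 + 1 + 1 + 0 + 2 + 1 + 1 + 2 + 0 + 1 + 0 + 1 + 1 + 1 = 16
distinct = 231 − 16 = 215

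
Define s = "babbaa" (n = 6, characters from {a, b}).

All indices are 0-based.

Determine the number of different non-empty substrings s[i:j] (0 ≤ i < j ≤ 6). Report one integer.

16

rank→(start, suffix):
  0 → (5, 'a')
  1 → (4, 'aa')
  2 → (1, 'abbaa')
  3 → (3, 'baa')
  4 → (0, 'babbaa')
  5 → (2, 'bbaa')

SA = [5, 4, 1, 3, 0, 2]
i: (SA[i-1],SA[i]) lcp shared
  1: (5,4) 1 'a'
  2: (4,1) 1 'a'
  3: (1,3) 0 ''
  4: (3,0) 2 'ba'
  5: (0,2) 1 'b'

n(n+1)/2 = 6·7/2 = 21
Σ LCP = 0 + 1 + 1 + 0 + 2 + 1 = 5
distinct = 21 − 5 = 16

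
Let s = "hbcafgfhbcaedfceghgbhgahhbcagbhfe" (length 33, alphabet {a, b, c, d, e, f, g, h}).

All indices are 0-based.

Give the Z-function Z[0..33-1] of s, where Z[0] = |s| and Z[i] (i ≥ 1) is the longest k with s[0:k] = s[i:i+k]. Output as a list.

Z[0]=33
i=1: i≥r, start 0; Z[1]=0
i=2: i≥r, start 0; Z[2]=0
i=3: i≥r, start 0; Z[3]=0
i=4: i≥r, start 0; Z[4]=0
i=5: i≥r, start 0; Z[5]=0
i=6: i≥r, start 0; Z[6]=0
i=7: i≥r, start 0; Z[7]=4 grow→box=[7,11)
i=8: min(r-i=3, Z[1]=0)=0; Z[8]=0
i=9: min(r-i=2, Z[2]=0)=0; Z[9]=0
i=10: min(r-i=1, Z[3]=0)=0; Z[10]=0
i=11: i≥r, start 0; Z[11]=0
i=12: i≥r, start 0; Z[12]=0
i=13: i≥r, start 0; Z[13]=0
i=14: i≥r, start 0; Z[14]=0
i=15: i≥r, start 0; Z[15]=0
i=16: i≥r, start 0; Z[16]=0
i=17: i≥r, start 0; Z[17]=1 grow→box=[17,18)
i=18: i≥r, start 0; Z[18]=0
i=19: i≥r, start 0; Z[19]=0
i=20: i≥r, start 0; Z[20]=1 grow→box=[20,21)
i=21: i≥r, start 0; Z[21]=0
i=22: i≥r, start 0; Z[22]=0
i=23: i≥r, start 0; Z[23]=1 grow→box=[23,24)
i=24: i≥r, start 0; Z[24]=4 grow→box=[24,28)
i=25: min(r-i=3, Z[1]=0)=0; Z[25]=0
i=26: min(r-i=2, Z[2]=0)=0; Z[26]=0
i=27: min(r-i=1, Z[3]=0)=0; Z[27]=0
i=28: i≥r, start 0; Z[28]=0
i=29: i≥r, start 0; Z[29]=0
i=30: i≥r, start 0; Z[30]=1 grow→box=[30,31)
i=31: i≥r, start 0; Z[31]=0
i=32: i≥r, start 0; Z[32]=0

[33, 0, 0, 0, 0, 0, 0, 4, 0, 0, 0, 0, 0, 0, 0, 0, 0, 1, 0, 0, 1, 0, 0, 1, 4, 0, 0, 0, 0, 0, 1, 0, 0]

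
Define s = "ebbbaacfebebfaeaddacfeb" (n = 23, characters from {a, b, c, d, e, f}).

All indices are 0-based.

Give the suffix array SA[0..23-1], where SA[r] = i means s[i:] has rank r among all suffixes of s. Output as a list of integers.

rank | idx | suffix
   0 |   4 | aacfebebfaeaddacfeb
   1 |  18 | acfeb
   2 |   5 | acfebebfaeaddacfeb
   3 |  15 | addacfeb
   4 |  13 | aeaddacfeb
   5 |  22 | b
   6 |   3 | baacfebebfaeaddacfeb
   7 |   2 | bbaacfebebfaeaddacfeb
   8 |   1 | bbbaacfebebfaeaddacfeb
   9 |   9 | bebfaeaddacfeb
  10 |  11 | bfaeaddacfeb
  11 |  19 | cfeb
  12 |   6 | cfebebfaeaddacfeb
  13 |  17 | dacfeb
  14 |  16 | ddacfeb
  15 |  14 | eaddacfeb
  16 |  21 | eb
  17 |   0 | ebbbaacfebebfaeaddacfeb
  18 |   8 | ebebfaeaddacfeb
  19 |  10 | ebfaeaddacfeb
  20 |  12 | faeaddacfeb
  21 |  20 | feb
  22 |   7 | febebfaeaddacfeb

[4, 18, 5, 15, 13, 22, 3, 2, 1, 9, 11, 19, 6, 17, 16, 14, 21, 0, 8, 10, 12, 20, 7]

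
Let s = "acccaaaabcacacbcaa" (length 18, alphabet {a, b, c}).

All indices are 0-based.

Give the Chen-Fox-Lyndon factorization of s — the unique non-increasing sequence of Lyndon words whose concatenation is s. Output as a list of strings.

["accc", "aaaabcacacbc", "a", "a"]

emit factor 1: 'accc' (i=0, period=4)
emit factor 2: 'aaaabcacacbc' (i=4, period=12)
emit factor 3: 'a' (i=16, period=1)
emit factor 4: 'a' (i=17, period=1)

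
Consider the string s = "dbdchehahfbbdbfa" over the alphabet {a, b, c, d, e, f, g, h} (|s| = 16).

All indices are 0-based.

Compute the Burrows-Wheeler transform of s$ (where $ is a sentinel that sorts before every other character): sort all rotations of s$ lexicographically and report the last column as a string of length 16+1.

rank  rotation           last
    0  $dbdchehahfbbdbfa  a
    1  a$dbdchehahfbbdbf  f
    2  ahfbbdbfa$dbdcheh  h
    3  bbdbfa$dbdchehahf  f
    4  bdbfa$dbdchehahfb  b
    5  bdchehahfbbdbfa$d  d
    6  bfa$dbdchehahfbbd  d
    7  chehahfbbdbfa$dbd  d
    8  dbdchehahfbbdbfa$  $
    9  dbfa$dbdchehahfbb  b
   10  dchehahfbbdbfa$db  b
   11  ehahfbbdbfa$dbdch  h
   12  fa$dbdchehahfbbdb  b
   13  fbbdbfa$dbdchehah  h
   14  hahfbbdbfa$dbdche  e
   15  hehahfbbdbfa$dbdc  c
   16  hfbbdbfa$dbdcheha  a

afhfbddd$bbhbheca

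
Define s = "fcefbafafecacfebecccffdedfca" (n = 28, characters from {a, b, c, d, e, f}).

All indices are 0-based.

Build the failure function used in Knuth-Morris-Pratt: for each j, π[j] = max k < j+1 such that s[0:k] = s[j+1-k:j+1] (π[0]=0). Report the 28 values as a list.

[0, 0, 0, 1, 0, 0, 1, 0, 1, 0, 0, 0, 0, 1, 0, 0, 0, 0, 0, 0, 1, 1, 0, 0, 0, 1, 2, 0]

π[0] = 0
j=1 s[j]='c': π[1]=0 (border '')
j=2 s[j]='e': π[2]=0 (border '')
j=3 s[j]='f': π[3]=1 (border 'f')
j=4 s[j]='b': k: 1→0; π[4]=0 (border '')
j=5 s[j]='a': π[5]=0 (border '')
j=6 s[j]='f': π[6]=1 (border 'f')
j=7 s[j]='a': k: 1→0; π[7]=0 (border '')
j=8 s[j]='f': π[8]=1 (border 'f')
j=9 s[j]='e': k: 1→0; π[9]=0 (border '')
j=10 s[j]='c': π[10]=0 (border '')
j=11 s[j]='a': π[11]=0 (border '')
j=12 s[j]='c': π[12]=0 (border '')
j=13 s[j]='f': π[13]=1 (border 'f')
j=14 s[j]='e': k: 1→0; π[14]=0 (border '')
j=15 s[j]='b': π[15]=0 (border '')
j=16 s[j]='e': π[16]=0 (border '')
j=17 s[j]='c': π[17]=0 (border '')
j=18 s[j]='c': π[18]=0 (border '')
j=19 s[j]='c': π[19]=0 (border '')
j=20 s[j]='f': π[20]=1 (border 'f')
j=21 s[j]='f': k: 1→0; π[21]=1 (border 'f')
j=22 s[j]='d': k: 1→0; π[22]=0 (border '')
j=23 s[j]='e': π[23]=0 (border '')
j=24 s[j]='d': π[24]=0 (border '')
j=25 s[j]='f': π[25]=1 (border 'f')
j=26 s[j]='c': π[26]=2 (border 'fc')
j=27 s[j]='a': k: 2→0; π[27]=0 (border '')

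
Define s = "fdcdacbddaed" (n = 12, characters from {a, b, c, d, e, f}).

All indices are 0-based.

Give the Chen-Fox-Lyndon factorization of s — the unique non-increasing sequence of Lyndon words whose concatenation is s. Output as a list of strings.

emit factor 1: 'f' (i=0, period=1)
emit factor 2: 'd' (i=1, period=1)
emit factor 3: 'cd' (i=2, period=2)
emit factor 4: 'acbddaed' (i=4, period=8)

["f", "d", "cd", "acbddaed"]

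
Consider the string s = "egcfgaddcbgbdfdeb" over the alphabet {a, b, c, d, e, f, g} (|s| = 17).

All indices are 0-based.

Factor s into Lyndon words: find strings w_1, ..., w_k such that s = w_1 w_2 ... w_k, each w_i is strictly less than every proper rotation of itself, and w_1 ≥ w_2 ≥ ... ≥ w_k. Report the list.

emit factor 1: 'eg' (i=0, period=2)
emit factor 2: 'cfg' (i=2, period=3)
emit factor 3: 'addcbgbdfdeb' (i=5, period=12)

["eg", "cfg", "addcbgbdfdeb"]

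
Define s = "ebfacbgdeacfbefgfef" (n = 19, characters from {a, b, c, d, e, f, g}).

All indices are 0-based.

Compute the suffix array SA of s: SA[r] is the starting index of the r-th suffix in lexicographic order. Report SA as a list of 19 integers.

sorted suffixes:
  #0 SA[0]=3  'acbgdeacfbefgfef'
  #1 SA[1]=9  'acfbefgfef'
  #2 SA[2]=12  'befgfef'
  #3 SA[3]=1  'bfacbgdeacfbefgfef'
  #4 SA[4]=5  'bgdeacfbefgfef'
  #5 SA[5]=4  'cbgdeacfbefgfef'
  #6 SA[6]=10  'cfbefgfef'
  #7 SA[7]=7  'deacfbefgfef'
  #8 SA[8]=8  'eacfbefgfef'
  #9 SA[9]=0  'ebfacbgdeacfbefgfef'
  #10 SA[10]=17  'ef'
  #11 SA[11]=13  'efgfef'
  #12 SA[12]=18  'f'
  #13 SA[13]=2  'facbgdeacfbefgfef'
  #14 SA[14]=11  'fbefgfef'
  #15 SA[15]=16  'fef'
  #16 SA[16]=14  'fgfef'
  #17 SA[17]=6  'gdeacfbefgfef'
  #18 SA[18]=15  'gfef'

[3, 9, 12, 1, 5, 4, 10, 7, 8, 0, 17, 13, 18, 2, 11, 16, 14, 6, 15]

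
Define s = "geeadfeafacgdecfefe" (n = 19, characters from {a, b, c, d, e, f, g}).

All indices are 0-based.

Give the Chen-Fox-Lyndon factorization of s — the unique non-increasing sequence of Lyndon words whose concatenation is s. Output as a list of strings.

["g", "e", "e", "adfeaf", "acgdecfefe"]

emit factor 1: 'g' (i=0, period=1)
emit factor 2: 'e' (i=1, period=1)
emit factor 3: 'e' (i=2, period=1)
emit factor 4: 'adfeaf' (i=3, period=6)
emit factor 5: 'acgdecfefe' (i=9, period=10)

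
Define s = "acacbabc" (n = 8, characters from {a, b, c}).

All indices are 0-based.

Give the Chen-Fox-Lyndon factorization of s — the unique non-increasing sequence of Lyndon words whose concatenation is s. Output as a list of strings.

emit factor 1: 'acacb' (i=0, period=5)
emit factor 2: 'abc' (i=5, period=3)

["acacb", "abc"]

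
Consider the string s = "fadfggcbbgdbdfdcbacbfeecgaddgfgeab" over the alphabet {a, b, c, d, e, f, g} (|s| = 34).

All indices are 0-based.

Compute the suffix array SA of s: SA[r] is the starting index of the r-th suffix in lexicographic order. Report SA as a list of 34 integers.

sorted suffixes:
  #0 SA[0]=32  'ab'
  #1 SA[1]=17  'acbfeecgaddgfgeab'
  #2 SA[2]=25  'addgfgeab'
  #3 SA[3]=1  'adfggcbbgdbdfdcbacbfeecgaddgfgeab'
  #4 SA[4]=33  'b'
  #5 SA[5]=16  'bacbfeecgaddgfgeab'
  #6 SA[6]=7  'bbgdbdfdcbacbfeecgaddgfgeab'
  #7 SA[7]=11  'bdfdcbacbfeecgaddgfgeab'
  #8 SA[8]=19  'bfeecgaddgfgeab'
  #9 SA[9]=8  'bgdbdfdcbacbfeecgaddgfgeab'
  #10 SA[10]=15  'cbacbfeecgaddgfgeab'
  #11 SA[11]=6  'cbbgdbdfdcbacbfeecgaddgfgeab'
  #12 SA[12]=18  'cbfeecgaddgfgeab'
  #13 SA[13]=23  'cgaddgfgeab'
  #14 SA[14]=10  'dbdfdcbacbfeecgaddgfgeab'
  #15 SA[15]=14  'dcbacbfeecgaddgfgeab'
  #16 SA[16]=26  'ddgfgeab'
  #17 SA[17]=12  'dfdcbacbfeecgaddgfgeab'
  #18 SA[18]=2  'dfggcbbgdbdfdcbacbfeecgaddgfgeab'
  #19 SA[19]=27  'dgfgeab'
  #20 SA[20]=31  'eab'
  #21 SA[21]=22  'ecgaddgfgeab'
  #22 SA[22]=21  'eecgaddgfgeab'
  #23 SA[23]=0  'fadfggcbbgdbdfdcbacbfeecgaddgfgeab'
  #24 SA[24]=13  'fdcbacbfeecgaddgfgeab'
  #25 SA[25]=20  'feecgaddgfgeab'
  #26 SA[26]=29  'fgeab'
  #27 SA[27]=3  'fggcbbgdbdfdcbacbfeecgaddgfgeab'
  #28 SA[28]=24  'gaddgfgeab'
  #29 SA[29]=5  'gcbbgdbdfdcbacbfeecgaddgfgeab'
  #30 SA[30]=9  'gdbdfdcbacbfeecgaddgfgeab'
  #31 SA[31]=30  'geab'
  #32 SA[32]=28  'gfgeab'
  #33 SA[33]=4  'ggcbbgdbdfdcbacbfeecgaddgfgeab'

[32, 17, 25, 1, 33, 16, 7, 11, 19, 8, 15, 6, 18, 23, 10, 14, 26, 12, 2, 27, 31, 22, 21, 0, 13, 20, 29, 3, 24, 5, 9, 30, 28, 4]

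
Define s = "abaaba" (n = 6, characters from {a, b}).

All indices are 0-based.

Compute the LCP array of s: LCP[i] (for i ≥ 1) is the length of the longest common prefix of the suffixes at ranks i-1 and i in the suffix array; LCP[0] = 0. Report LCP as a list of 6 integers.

[0, 1, 1, 3, 0, 2]

sorted suffixes:
  #0 SA[0]=5  'a'
  #1 SA[1]=2  'aaba'
  #2 SA[2]=3  'aba'
  #3 SA[3]=0  'abaaba'
  #4 SA[4]=4  'ba'
  #5 SA[5]=1  'baaba'

SA = [5, 2, 3, 0, 4, 1]
[i] adj suffixes → lcp
  [1] 5/2 → 1 ('a')
  [2] 2/3 → 1 ('a')
  [3] 3/0 → 3 ('aba')
  [4] 0/4 → 0 ('')
  [5] 4/1 → 2 ('ba')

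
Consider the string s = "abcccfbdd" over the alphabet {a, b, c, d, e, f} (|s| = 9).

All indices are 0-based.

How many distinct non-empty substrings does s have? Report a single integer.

40

rank→(start, suffix):
  0 → (0, 'abcccfbdd')
  1 → (1, 'bcccfbdd')
  2 → (6, 'bdd')
  3 → (2, 'cccfbdd')
  4 → (3, 'ccfbdd')
  5 → (4, 'cfbdd')
  6 → (8, 'd')
  7 → (7, 'dd')
  8 → (5, 'fbdd')

SA = [0, 1, 6, 2, 3, 4, 8, 7, 5]
[i] adj suffixes → lcp
  [1] 0/1 → 0 ('')
  [2] 1/6 → 1 ('b')
  [3] 6/2 → 0 ('')
  [4] 2/3 → 2 ('cc')
  [5] 3/4 → 1 ('c')
  [6] 4/8 → 0 ('')
  [7] 8/7 → 1 ('d')
  [8] 7/5 → 0 ('')

n(n+1)/2 = 9·10/2 = 45
Σ LCP = 0 + 0 + 1 + 0 + 2 + 1 + 0 + 1 + 0 = 5
distinct = 45 − 5 = 40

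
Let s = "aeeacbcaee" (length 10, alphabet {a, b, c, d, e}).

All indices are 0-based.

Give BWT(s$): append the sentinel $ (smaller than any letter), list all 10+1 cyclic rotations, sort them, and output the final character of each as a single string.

rank  rotation     last
    0  $aeeacbcaee  e
    1  acbcaee$aee  e
    2  aee$aeeacbc  c
    3  aeeacbcaee$  $
    4  bcaee$aeeac  c
    5  caee$aeeacb  b
    6  cbcaee$aeea  a
    7  e$aeeacbcae  e
    8  eacbcaee$ae  e
    9  ee$aeeacbca  a
   10  eeacbcaee$a  a

eec$cbaeeaa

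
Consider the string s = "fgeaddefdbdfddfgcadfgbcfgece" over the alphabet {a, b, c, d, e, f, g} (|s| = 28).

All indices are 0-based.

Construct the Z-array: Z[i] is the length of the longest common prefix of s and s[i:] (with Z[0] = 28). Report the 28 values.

Z[0]=28
i=1: i≥r, start 0; Z[1]=0
i=2: i≥r, start 0; Z[2]=0
i=3: i≥r, start 0; Z[3]=0
i=4: i≥r, start 0; Z[4]=0
i=5: i≥r, start 0; Z[5]=0
i=6: i≥r, start 0; Z[6]=0
i=7: i≥r, start 0; Z[7]=1 grow→box=[7,8)
i=8: i≥r, start 0; Z[8]=0
i=9: i≥r, start 0; Z[9]=0
i=10: i≥r, start 0; Z[10]=0
i=11: i≥r, start 0; Z[11]=1 grow→box=[11,12)
i=12: i≥r, start 0; Z[12]=0
i=13: i≥r, start 0; Z[13]=0
i=14: i≥r, start 0; Z[14]=2 grow→box=[14,16)
i=15: min(r-i=1, Z[1]=0)=0; Z[15]=0
i=16: i≥r, start 0; Z[16]=0
i=17: i≥r, start 0; Z[17]=0
i=18: i≥r, start 0; Z[18]=0
i=19: i≥r, start 0; Z[19]=2 grow→box=[19,21)
i=20: min(r-i=1, Z[1]=0)=0; Z[20]=0
i=21: i≥r, start 0; Z[21]=0
i=22: i≥r, start 0; Z[22]=0
i=23: i≥r, start 0; Z[23]=3 grow→box=[23,26)
i=24: min(r-i=2, Z[1]=0)=0; Z[24]=0
i=25: min(r-i=1, Z[2]=0)=0; Z[25]=0
i=26: i≥r, start 0; Z[26]=0
i=27: i≥r, start 0; Z[27]=0

[28, 0, 0, 0, 0, 0, 0, 1, 0, 0, 0, 1, 0, 0, 2, 0, 0, 0, 0, 2, 0, 0, 0, 3, 0, 0, 0, 0]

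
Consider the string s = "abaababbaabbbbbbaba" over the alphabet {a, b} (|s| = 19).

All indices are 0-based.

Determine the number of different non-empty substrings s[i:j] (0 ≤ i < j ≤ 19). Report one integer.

145

rank | idx | suffix
   0 |  18 | a
   1 |   2 | aababbaabbbbbbaba
   2 |   8 | aabbbbbbaba
   3 |  16 | aba
   4 |   0 | abaababbaabbbbbbaba
   5 |   3 | ababbaabbbbbbaba
   6 |   5 | abbaabbbbbbaba
   7 |   9 | abbbbbbaba
   8 |  17 | ba
   9 |   1 | baababbaabbbbbbaba
  10 |   7 | baabbbbbbaba
  11 |  15 | baba
  12 |   4 | babbaabbbbbbaba
  13 |   6 | bbaabbbbbbaba
  14 |  14 | bbaba
  15 |  13 | bbbaba
  16 |  12 | bbbbaba
  17 |  11 | bbbbbaba
  18 |  10 | bbbbbbaba

SA = [18, 2, 8, 16, 0, 3, 5, 9, 17, 1, 7, 15, 4, 6, 14, 13, 12, 11, 10]
[i] adj suffixes → lcp
  [1] 18/2 → 1 ('a')
  [2] 2/8 → 3 ('aab')
  [3] 8/16 → 1 ('a')
  [4] 16/0 → 3 ('aba')
  [5] 0/3 → 3 ('aba')
  [6] 3/5 → 2 ('ab')
  [7] 5/9 → 3 ('abb')
  [8] 9/17 → 0 ('')
  [9] 17/1 → 2 ('ba')
  [10] 1/7 → 4 ('baab')
  [11] 7/15 → 2 ('ba')
  [12] 15/4 → 3 ('bab')
  [13] 4/6 → 1 ('b')
  [14] 6/14 → 3 ('bba')
  [15] 14/13 → 2 ('bb')
  [16] 13/12 → 3 ('bbb')
  [17] 12/11 → 4 ('bbbb')
  [18] 11/10 → 5 ('bbbbb')

n(n+1)/2 = 19·20/2 = 190
Σ LCP = 0 + 1 + 3 + 1 + 3 + 3 + 2 + 3 + 0 + 2 + 4 + 2 + 3 + 1 + 3 + 2 + 3 + 4 + 5 = 45
distinct = 190 − 45 = 145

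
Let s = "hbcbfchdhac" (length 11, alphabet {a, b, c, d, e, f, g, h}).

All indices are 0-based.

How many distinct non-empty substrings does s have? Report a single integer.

rank | idx | suffix
   0 |   9 | ac
   1 |   1 | bcbfchdhac
   2 |   3 | bfchdhac
   3 |  10 | c
   4 |   2 | cbfchdhac
   5 |   5 | chdhac
   6 |   7 | dhac
   7 |   4 | fchdhac
   8 |   8 | hac
   9 |   0 | hbcbfchdhac
  10 |   6 | hdhac

SA = [9, 1, 3, 10, 2, 5, 7, 4, 8, 0, 6]
[i] adj suffixes → lcp
  [1] 9/1 → 0 ('')
  [2] 1/3 → 1 ('b')
  [3] 3/10 → 0 ('')
  [4] 10/2 → 1 ('c')
  [5] 2/5 → 1 ('c')
  [6] 5/7 → 0 ('')
  [7] 7/4 → 0 ('')
  [8] 4/8 → 0 ('')
  [9] 8/0 → 1 ('h')
  [10] 0/6 → 1 ('h')

n(n+1)/2 = 11·12/2 = 66
Σ LCP = 0 + 0 + 1 + 0 + 1 + 1 + 0 + 0 + 0 + 1 + 1 = 5
distinct = 66 − 5 = 61

61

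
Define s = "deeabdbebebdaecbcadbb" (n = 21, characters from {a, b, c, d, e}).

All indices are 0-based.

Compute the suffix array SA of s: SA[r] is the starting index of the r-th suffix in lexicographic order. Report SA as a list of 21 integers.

rank | idx | suffix
   0 |   3 | abdbebebdaecbcadbb
   1 |  17 | adbb
   2 |  12 | aecbcadbb
   3 |  20 | b
   4 |  19 | bb
   5 |  15 | bcadbb
   6 |  10 | bdaecbcadbb
   7 |   4 | bdbebebdaecbcadbb
   8 |   8 | bebdaecbcadbb
   9 |   6 | bebebdaecbcadbb
  10 |  16 | cadbb
  11 |  14 | cbcadbb
  12 |  11 | daecbcadbb
  13 |  18 | dbb
  14 |   5 | dbebebdaecbcadbb
  15 |   0 | deeabdbebebdaecbcadbb
  16 |   2 | eabdbebebdaecbcadbb
  17 |   9 | ebdaecbcadbb
  18 |   7 | ebebdaecbcadbb
  19 |  13 | ecbcadbb
  20 |   1 | eeabdbebebdaecbcadbb

[3, 17, 12, 20, 19, 15, 10, 4, 8, 6, 16, 14, 11, 18, 5, 0, 2, 9, 7, 13, 1]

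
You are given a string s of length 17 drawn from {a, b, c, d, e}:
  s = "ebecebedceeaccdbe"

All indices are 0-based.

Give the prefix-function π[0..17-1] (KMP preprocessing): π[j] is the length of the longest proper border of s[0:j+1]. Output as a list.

π[0] = 0
j=1 s[j]='b': π[1]=0 (border '')
j=2 s[j]='e': π[2]=1 (border 'e')
j=3 s[j]='c': k: 1→0; π[3]=0 (border '')
j=4 s[j]='e': π[4]=1 (border 'e')
j=5 s[j]='b': π[5]=2 (border 'eb')
j=6 s[j]='e': π[6]=3 (border 'ebe')
j=7 s[j]='d': k: 3→1→0; π[7]=0 (border '')
j=8 s[j]='c': π[8]=0 (border '')
j=9 s[j]='e': π[9]=1 (border 'e')
j=10 s[j]='e': k: 1→0; π[10]=1 (border 'e')
j=11 s[j]='a': k: 1→0; π[11]=0 (border '')
j=12 s[j]='c': π[12]=0 (border '')
j=13 s[j]='c': π[13]=0 (border '')
j=14 s[j]='d': π[14]=0 (border '')
j=15 s[j]='b': π[15]=0 (border '')
j=16 s[j]='e': π[16]=1 (border 'e')

[0, 0, 1, 0, 1, 2, 3, 0, 0, 1, 1, 0, 0, 0, 0, 0, 1]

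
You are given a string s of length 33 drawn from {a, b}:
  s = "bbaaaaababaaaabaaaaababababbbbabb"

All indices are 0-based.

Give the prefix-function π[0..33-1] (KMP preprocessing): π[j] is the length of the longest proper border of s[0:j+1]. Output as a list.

[0, 1, 0, 0, 0, 0, 0, 1, 0, 1, 0, 0, 0, 0, 1, 0, 0, 0, 0, 0, 1, 0, 1, 0, 1, 0, 1, 2, 2, 2, 3, 1, 2]

π[0] = 0
j=1 s[j]='b': π[1]=1 (border 'b')
j=2 s[j]='a': k: 1→0; π[2]=0 (border '')
j=3 s[j]='a': π[3]=0 (border '')
j=4 s[j]='a': π[4]=0 (border '')
j=5 s[j]='a': π[5]=0 (border '')
j=6 s[j]='a': π[6]=0 (border '')
j=7 s[j]='b': π[7]=1 (border 'b')
j=8 s[j]='a': k: 1→0; π[8]=0 (border '')
j=9 s[j]='b': π[9]=1 (border 'b')
j=10 s[j]='a': k: 1→0; π[10]=0 (border '')
j=11 s[j]='a': π[11]=0 (border '')
j=12 s[j]='a': π[12]=0 (border '')
j=13 s[j]='a': π[13]=0 (border '')
j=14 s[j]='b': π[14]=1 (border 'b')
j=15 s[j]='a': k: 1→0; π[15]=0 (border '')
j=16 s[j]='a': π[16]=0 (border '')
j=17 s[j]='a': π[17]=0 (border '')
j=18 s[j]='a': π[18]=0 (border '')
j=19 s[j]='a': π[19]=0 (border '')
j=20 s[j]='b': π[20]=1 (border 'b')
j=21 s[j]='a': k: 1→0; π[21]=0 (border '')
j=22 s[j]='b': π[22]=1 (border 'b')
j=23 s[j]='a': k: 1→0; π[23]=0 (border '')
j=24 s[j]='b': π[24]=1 (border 'b')
j=25 s[j]='a': k: 1→0; π[25]=0 (border '')
j=26 s[j]='b': π[26]=1 (border 'b')
j=27 s[j]='b': π[27]=2 (border 'bb')
j=28 s[j]='b': k: 2→1; π[28]=2 (border 'bb')
j=29 s[j]='b': k: 2→1; π[29]=2 (border 'bb')
j=30 s[j]='a': π[30]=3 (border 'bba')
j=31 s[j]='b': k: 3→0; π[31]=1 (border 'b')
j=32 s[j]='b': π[32]=2 (border 'bb')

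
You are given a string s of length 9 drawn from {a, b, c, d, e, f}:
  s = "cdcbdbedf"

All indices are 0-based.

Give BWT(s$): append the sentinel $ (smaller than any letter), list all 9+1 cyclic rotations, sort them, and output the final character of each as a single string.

rank  rotation    last
    0  $cdcbdbedf  f
    1  bdbedf$cdc  c
    2  bedf$cdcbd  d
    3  cbdbedf$cd  d
    4  cdcbdbedf$  $
    5  dbedf$cdcb  b
    6  dcbdbedf$c  c
    7  df$cdcbdbe  e
    8  edf$cdcbdb  b
    9  f$cdcbdbed  d

fcdd$bcebd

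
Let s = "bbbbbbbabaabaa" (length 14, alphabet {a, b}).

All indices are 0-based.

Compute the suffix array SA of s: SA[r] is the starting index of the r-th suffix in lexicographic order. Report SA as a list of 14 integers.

[13, 12, 9, 10, 7, 11, 8, 6, 5, 4, 3, 2, 1, 0]

sorted suffixes:
  #0 SA[0]=13  'a'
  #1 SA[1]=12  'aa'
  #2 SA[2]=9  'aabaa'
  #3 SA[3]=10  'abaa'
  #4 SA[4]=7  'abaabaa'
  #5 SA[5]=11  'baa'
  #6 SA[6]=8  'baabaa'
  #7 SA[7]=6  'babaabaa'
  #8 SA[8]=5  'bbabaabaa'
  #9 SA[9]=4  'bbbabaabaa'
  #10 SA[10]=3  'bbbbabaabaa'
  #11 SA[11]=2  'bbbbbabaabaa'
  #12 SA[12]=1  'bbbbbbabaabaa'
  #13 SA[13]=0  'bbbbbbbabaabaa'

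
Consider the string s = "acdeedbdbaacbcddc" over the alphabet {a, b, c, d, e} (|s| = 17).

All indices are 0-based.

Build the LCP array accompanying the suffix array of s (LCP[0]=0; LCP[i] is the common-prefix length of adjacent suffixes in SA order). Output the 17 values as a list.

[0, 1, 2, 0, 1, 1, 0, 1, 1, 2, 0, 2, 1, 1, 1, 0, 1]

rank→(start, suffix):
  0 → (9, 'aacbcddc')
  1 → (10, 'acbcddc')
  2 → (0, 'acdeedbdbaacbcddc')
  3 → (8, 'baacbcddc')
  4 → (12, 'bcddc')
  5 → (6, 'bdbaacbcddc')
  6 → (16, 'c')
  7 → (11, 'cbcddc')
  8 → (13, 'cddc')
  9 → (1, 'cdeedbdbaacbcddc')
  10 → (7, 'dbaacbcddc')
  11 → (5, 'dbdbaacbcddc')
  12 → (15, 'dc')
  13 → (14, 'ddc')
  14 → (2, 'deedbdbaacbcddc')
  15 → (4, 'edbdbaacbcddc')
  16 → (3, 'eedbdbaacbcddc')

SA = [9, 10, 0, 8, 12, 6, 16, 11, 13, 1, 7, 5, 15, 14, 2, 4, 3]
i: (SA[i-1],SA[i]) lcp shared
  1: (9,10) 1 'a'
  2: (10,0) 2 'ac'
  3: (0,8) 0 ''
  4: (8,12) 1 'b'
  5: (12,6) 1 'b'
  6: (6,16) 0 ''
  7: (16,11) 1 'c'
  8: (11,13) 1 'c'
  9: (13,1) 2 'cd'
  10: (1,7) 0 ''
  11: (7,5) 2 'db'
  12: (5,15) 1 'd'
  13: (15,14) 1 'd'
  14: (14,2) 1 'd'
  15: (2,4) 0 ''
  16: (4,3) 1 'e'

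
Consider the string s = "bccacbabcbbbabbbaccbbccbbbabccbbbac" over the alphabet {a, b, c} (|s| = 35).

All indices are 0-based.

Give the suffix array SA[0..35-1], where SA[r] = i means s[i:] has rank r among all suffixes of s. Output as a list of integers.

[12, 6, 26, 33, 3, 16, 11, 5, 25, 32, 15, 10, 24, 31, 14, 9, 23, 30, 13, 19, 7, 0, 20, 27, 34, 2, 4, 8, 22, 29, 18, 1, 21, 28, 17]

rank | idx | suffix
   0 |  12 | abbbaccbbccbbbabccbbbac
   1 |   6 | abcbbbabbbaccbbccbbbabccbbbac
   2 |  26 | abccbbbac
   3 |  33 | ac
   4 |   3 | acbabcbbbabbbaccbbccbbbabccbbbac
   5 |  16 | accbbccbbbabccbbbac
   6 |  11 | babbbaccbbccbbbabccbbbac
   7 |   5 | babcbbbabbbaccbbccbbbabccbbbac
   8 |  25 | babccbbbac
   9 |  32 | bac
  10 |  15 | baccbbccbbbabccbbbac
  11 |  10 | bbabbbaccbbccbbbabccbbbac
  12 |  24 | bbabccbbbac
  13 |  31 | bbac
  14 |  14 | bbaccbbccbbbabccbbbac
  15 |   9 | bbbabbbaccbbccbbbabccbbbac
  16 |  23 | bbbabccbbbac
  17 |  30 | bbbac
  18 |  13 | bbbaccbbccbbbabccbbbac
  19 |  19 | bbccbbbabccbbbac
  20 |   7 | bcbbbabbbaccbbccbbbabccbbbac
  21 |   0 | bccacbabcbbbabbbaccbbccbbbabccbbbac
  22 |  20 | bccbbbabccbbbac
  23 |  27 | bccbbbac
  24 |  34 | c
  25 |   2 | cacbabcbbbabbbaccbbccbbbabccbbbac
  26 |   4 | cbabcbbbabbbaccbbccbbbabccbbbac
  27 |   8 | cbbbabbbaccbbccbbbabccbbbac
  28 |  22 | cbbbabccbbbac
  29 |  29 | cbbbac
  30 |  18 | cbbccbbbabccbbbac
  31 |   1 | ccacbabcbbbabbbaccbbccbbbabccbbbac
  32 |  21 | ccbbbabccbbbac
  33 |  28 | ccbbbac
  34 |  17 | ccbbccbbbabccbbbac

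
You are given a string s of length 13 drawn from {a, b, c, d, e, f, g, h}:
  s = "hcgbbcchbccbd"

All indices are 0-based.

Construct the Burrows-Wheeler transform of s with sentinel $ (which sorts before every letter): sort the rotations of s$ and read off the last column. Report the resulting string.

rank  rotation        last
    0  $hcgbbcchbccbd  d
    1  bbcchbccbd$hcg  g
    2  bccbd$hcgbbcch  h
    3  bcchbccbd$hcgb  b
    4  bd$hcgbbcchbcc  c
    5  cbd$hcgbbcchbc  c
    6  ccbd$hcgbbcchb  b
    7  cchbccbd$hcgbb  b
    8  cgbbcchbccbd$h  h
    9  chbccbd$hcgbbc  c
   10  d$hcgbbcchbccb  b
   11  gbbcchbccbd$hc  c
   12  hbccbd$hcgbbcc  c
   13  hcgbbcchbccbd$  $

dghbccbbhcbcc$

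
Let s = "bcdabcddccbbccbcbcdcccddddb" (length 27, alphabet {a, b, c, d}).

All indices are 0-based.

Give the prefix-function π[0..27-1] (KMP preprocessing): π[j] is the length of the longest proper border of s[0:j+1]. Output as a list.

π[0] = 0
j=1 s[j]='c': π[1]=0 (border '')
j=2 s[j]='d': π[2]=0 (border '')
j=3 s[j]='a': π[3]=0 (border '')
j=4 s[j]='b': π[4]=1 (border 'b')
j=5 s[j]='c': π[5]=2 (border 'bc')
j=6 s[j]='d': π[6]=3 (border 'bcd')
j=7 s[j]='d': k: 3→0; π[7]=0 (border '')
j=8 s[j]='c': π[8]=0 (border '')
j=9 s[j]='c': π[9]=0 (border '')
j=10 s[j]='b': π[10]=1 (border 'b')
j=11 s[j]='b': k: 1→0; π[11]=1 (border 'b')
j=12 s[j]='c': π[12]=2 (border 'bc')
j=13 s[j]='c': k: 2→0; π[13]=0 (border '')
j=14 s[j]='b': π[14]=1 (border 'b')
j=15 s[j]='c': π[15]=2 (border 'bc')
j=16 s[j]='b': k: 2→0; π[16]=1 (border 'b')
j=17 s[j]='c': π[17]=2 (border 'bc')
j=18 s[j]='d': π[18]=3 (border 'bcd')
j=19 s[j]='c': k: 3→0; π[19]=0 (border '')
j=20 s[j]='c': π[20]=0 (border '')
j=21 s[j]='c': π[21]=0 (border '')
j=22 s[j]='d': π[22]=0 (border '')
j=23 s[j]='d': π[23]=0 (border '')
j=24 s[j]='d': π[24]=0 (border '')
j=25 s[j]='d': π[25]=0 (border '')
j=26 s[j]='b': π[26]=1 (border 'b')

[0, 0, 0, 0, 1, 2, 3, 0, 0, 0, 1, 1, 2, 0, 1, 2, 1, 2, 3, 0, 0, 0, 0, 0, 0, 0, 1]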